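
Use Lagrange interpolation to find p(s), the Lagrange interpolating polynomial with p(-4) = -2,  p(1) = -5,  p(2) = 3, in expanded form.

L_0(s) = (s - 1)(s - 2) / [30] = (1/30)s^2 - (1/10)s + 1/15
L_1(s) = (s + 4)(s - 2) / [-5] = -(1/5)s^2 - (2/5)s + 8/5
L_2(s) = (s + 4)(s - 1) / [6] = (1/6)s^2 + (1/2)s - 2/3
p(s) = (-2)·L_0 + (-5)·L_1 + 3·L_2
  (-2)·L_0(s) = -(1/15)s^2 + (1/5)s - 2/15
  (-5)·L_1(s) = s^2 + 2s - 8
  3·L_2(s) = (1/2)s^2 + (3/2)s - 2
Adding term by term: (43/30)s^2 + (37/10)s - 152/15

p(s) = (43/30)s^2 + (37/10)s - 152/15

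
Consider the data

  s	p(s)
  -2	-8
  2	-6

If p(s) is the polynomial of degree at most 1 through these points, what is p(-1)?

-15/2

Evaluate each Lagrange basis at s = -1:
L_0(-1) = (-3)/[(-4)] = 3/4
L_1(-1) = (1)/[(4)] = 1/4
Sum: (-8)·(3/4) + (-6)·(1/4) = -15/2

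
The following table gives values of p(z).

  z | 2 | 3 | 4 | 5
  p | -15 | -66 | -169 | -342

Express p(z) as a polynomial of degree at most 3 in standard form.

p(z) = -3z^3 + z^2 + z + 3

Build the Lagrange basis polynomials:
L_0(z) = (z - 3)(z - 4)(z - 5) / [-6] = -(1/6)z^3 + 2z^2 - (47/6)z + 10
L_1(z) = (z - 2)(z - 4)(z - 5) / [2] = (1/2)z^3 - (11/2)z^2 + 19z - 20
L_2(z) = (z - 2)(z - 3)(z - 5) / [-2] = -(1/2)z^3 + 5z^2 - (31/2)z + 15
L_3(z) = (z - 2)(z - 3)(z - 4) / [6] = (1/6)z^3 - (3/2)z^2 + (13/3)z - 4
p(z) = (-15)·L_0 + (-66)·L_1 + (-169)·L_2 + (-342)·L_3
  (-15)·L_0(z) = (5/2)z^3 - 30z^2 + (235/2)z - 150
  (-66)·L_1(z) = -33z^3 + 363z^2 - 1254z + 1320
  (-169)·L_2(z) = (169/2)z^3 - 845z^2 + (5239/2)z - 2535
  (-342)·L_3(z) = -57z^3 + 513z^2 - 1482z + 1368
Adding term by term: -3z^3 + z^2 + z + 3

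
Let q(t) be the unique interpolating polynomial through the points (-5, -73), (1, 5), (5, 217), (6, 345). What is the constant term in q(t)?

L_0(t) = (t - 1)(t - 5)(t - 6) / [-660] = -(1/660)t^3 + (1/55)t^2 - (41/660)t + 1/22
L_1(t) = (t + 5)(t - 5)(t - 6) / [120] = (1/120)t^3 - (1/20)t^2 - (5/24)t + 5/4
L_2(t) = (t + 5)(t - 1)(t - 6) / [-40] = -(1/40)t^3 + (1/20)t^2 + (29/40)t - 3/4
L_3(t) = (t + 5)(t - 1)(t - 5) / [55] = (1/55)t^3 - (1/55)t^2 - (5/11)t + 5/11
q(t) = (-73)·L_0 + 5·L_1 + 217·L_2 + 345·L_3
Only the constant term is needed; take it from each L_i and combine:
(-73)·(1/22) + 5·(5/4) + 217·(-3/4) + 345·(5/11) = -3

-3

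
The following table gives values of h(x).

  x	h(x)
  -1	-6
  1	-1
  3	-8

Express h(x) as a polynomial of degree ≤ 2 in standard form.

h(x) = -(3/2)x^2 + (5/2)x - 2

Newton's divided differences:
h[-1,1] = (-1 - (-6)) / (1 - (-1)) = 5/2
h[1,3] = (-8 - (-1)) / (3 - 1) = -7/2
h[-1,1,3] = (-7/2 - 5/2) / (3 - (-1)) = -3/2
h(x) = -6 + (5/2)·(x + 1) + (-3/2)·(x + 1)(x - 1)
Expanding: h(x) = -(3/2)x^2 + (5/2)x - 2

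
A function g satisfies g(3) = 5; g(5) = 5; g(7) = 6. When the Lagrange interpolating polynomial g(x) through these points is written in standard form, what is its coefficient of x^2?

1/8

The leading coefficient equals the top divided difference g[3,5,7].
g[3,5] = (5 - 5) / (5 - 3) = 0
g[5,7] = (6 - 5) / (7 - 5) = 1/2
g[3,5,7] = (1/2 - 0) / (7 - 3) = 1/8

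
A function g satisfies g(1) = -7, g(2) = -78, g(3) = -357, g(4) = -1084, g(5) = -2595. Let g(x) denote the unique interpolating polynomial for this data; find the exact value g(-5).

-2605

Using Newton's divided-difference form:
g[1,2] = (-78 - (-7)) / (2 - 1) = -71
g[2,3] = (-357 - (-78)) / (3 - 2) = -279
g[3,4] = (-1084 - (-357)) / (4 - 3) = -727
g[4,5] = (-2595 - (-1084)) / (5 - 4) = -1511
g[1,2,3] = (-279 - (-71)) / (3 - 1) = -104
g[2,3,4] = (-727 - (-279)) / (4 - 2) = -224
g[3,4,5] = (-1511 - (-727)) / (5 - 3) = -392
g[1,2,3,4] = (-224 - (-104)) / (4 - 1) = -40
g[2,3,4,5] = (-392 - (-224)) / (5 - 2) = -56
g[1,2,3,4,5] = (-56 - (-40)) / (5 - 1) = -4
g(-5) = -7 + (-71)·(-6) + (-104)·(-6)·(-7) + (-40)·(-6)·(-7)·(-8) + (-4)·(-6)·(-7)·(-8)·(-9) = -2605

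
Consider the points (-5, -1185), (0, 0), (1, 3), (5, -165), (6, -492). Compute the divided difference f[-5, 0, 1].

-39

f[-5,0] = (0 - (-1185)) / (0 - (-5)) = 237
f[0,1] = (3 - 0) / (1 - 0) = 3
f[-5,0,1] = (3 - 237) / (1 - (-5)) = -39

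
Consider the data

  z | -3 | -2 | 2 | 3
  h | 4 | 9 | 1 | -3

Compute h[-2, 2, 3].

-2/5

h[-2,2] = (1 - 9) / (2 - (-2)) = -2
h[2,3] = (-3 - 1) / (3 - 2) = -4
h[-2,2,3] = (-4 - (-2)) / (3 - (-2)) = -2/5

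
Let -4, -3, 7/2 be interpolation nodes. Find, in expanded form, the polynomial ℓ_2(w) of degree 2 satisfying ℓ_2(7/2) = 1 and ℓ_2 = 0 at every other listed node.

ℓ_2(w) = (w + 4)(w + 3) / [(15/2)·(13/2)]
       = (w^2 + 7w + 12) / (195/4)

ℓ_2(w) = (4/195)w^2 + (28/195)w + 16/65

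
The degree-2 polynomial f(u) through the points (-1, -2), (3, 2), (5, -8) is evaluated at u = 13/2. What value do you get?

L_0(13/2) = (7/2)·(3/2)/[(-4)·(-6)] = 7/32
L_1(13/2) = (15/2)·(3/2)/[(4)·(-2)] = -45/32
L_2(13/2) = (15/2)·(7/2)/[(6)·(2)] = 35/16
Sum: (-2)·(7/32) + 2·(-45/32) + (-8)·(35/16) = -83/4

-83/4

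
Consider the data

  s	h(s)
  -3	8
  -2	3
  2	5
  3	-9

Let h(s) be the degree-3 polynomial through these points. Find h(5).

L_0(5) = (7)·(3)·(2)/[(-1)·(-5)·(-6)] = -7/5
L_1(5) = (8)·(3)·(2)/[(1)·(-4)·(-5)] = 12/5
L_2(5) = (8)·(7)·(2)/[(5)·(4)·(-1)] = -28/5
L_3(5) = (8)·(7)·(3)/[(6)·(5)·(1)] = 28/5
Sum: 8·(-7/5) + 3·(12/5) + 5·(-28/5) + (-9)·(28/5) = -412/5

-412/5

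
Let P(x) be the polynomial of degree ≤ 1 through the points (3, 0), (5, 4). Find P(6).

6

L_0(6) = (1)/[(-2)] = -1/2
L_1(6) = (3)/[(2)] = 3/2
Sum: 0 + 4·(3/2) = 6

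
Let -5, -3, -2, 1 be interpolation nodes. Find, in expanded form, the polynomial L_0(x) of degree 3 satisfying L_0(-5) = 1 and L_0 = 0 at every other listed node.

L_0(x) = (x + 3)(x + 2)(x - 1) / [(-2)·(-3)·(-6)]
       = (x^3 + 4x^2 + x - 6) / (-36)

L_0(x) = -(1/36)x^3 - (1/9)x^2 - (1/36)x + 1/6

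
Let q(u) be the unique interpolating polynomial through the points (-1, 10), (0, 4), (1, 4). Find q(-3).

Using Newton's divided-difference form:
q[-1,0] = (4 - 10) / (0 - (-1)) = -6
q[0,1] = (4 - 4) / (1 - 0) = 0
q[-1,0,1] = (0 - (-6)) / (1 - (-1)) = 3
q(-3) = 10 + (-6)·(-2) + 3·(-2)·(-3) = 40

40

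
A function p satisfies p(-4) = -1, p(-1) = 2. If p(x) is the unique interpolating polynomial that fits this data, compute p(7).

Evaluate each Lagrange basis at x = 7:
L_0(7) = (8)/[(-3)] = -8/3
L_1(7) = (11)/[(3)] = 11/3
Sum: (-1)·(-8/3) + 2·(11/3) = 10

10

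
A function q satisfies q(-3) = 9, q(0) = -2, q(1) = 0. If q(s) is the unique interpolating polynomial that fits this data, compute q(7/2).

835/48

Evaluate each Lagrange basis at s = 7/2:
L_0(7/2) = (7/2)·(5/2)/[(-3)·(-4)] = 35/48
L_1(7/2) = (13/2)·(5/2)/[(3)·(-1)] = -65/12
L_2(7/2) = (13/2)·(7/2)/[(4)·(1)] = 91/16
Sum: 9·(35/48) + (-2)·(-65/12) + 0 = 835/48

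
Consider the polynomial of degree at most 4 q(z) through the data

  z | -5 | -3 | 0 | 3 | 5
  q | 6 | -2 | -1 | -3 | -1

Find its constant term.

L_0(z) = (z + 3)z(z - 3)(z - 5) / [800] = (1/800)z^4 - (1/160)z^3 - (9/800)z^2 + (9/160)z
L_1(z) = (z + 5)z(z - 3)(z - 5) / [-288] = -(1/288)z^4 + (1/96)z^3 + (25/288)z^2 - (25/96)z
L_2(z) = (z + 5)(z + 3)(z - 3)(z - 5) / [225] = (1/225)z^4 - (34/225)z^2 + 1
L_3(z) = (z + 5)(z + 3)z(z - 5) / [-288] = -(1/288)z^4 - (1/96)z^3 + (25/288)z^2 + (25/96)z
L_4(z) = (z + 5)(z + 3)z(z - 3) / [800] = (1/800)z^4 + (1/160)z^3 - (9/800)z^2 - (9/160)z
q(z) = 6·L_0 + (-2)·L_1 + (-1)·L_2 + (-3)·L_3 + (-1)·L_4
Only the constant term is needed; take it from each L_i and combine:
6·(0) + (-2)·(0) + (-1)·(1) + (-3)·(0) + (-1)·(0) = -1

-1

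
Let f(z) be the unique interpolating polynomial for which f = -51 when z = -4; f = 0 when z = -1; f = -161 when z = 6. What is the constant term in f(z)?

Build the Lagrange basis polynomials:
L_0(z) = (z + 1)(z - 6) / [30] = (1/30)z^2 - (1/6)z - 1/5
L_1(z) = (z + 4)(z - 6) / [-21] = -(1/21)z^2 + (2/21)z + 8/7
L_2(z) = (z + 4)(z + 1) / [70] = (1/70)z^2 + (1/14)z + 2/35
f(z) = (-51)·L_0 + 0·L_1 + (-161)·L_2
Only the constant term is needed; take it from each L_i and combine:
(-51)·(-1/5) + 0·(8/7) + (-161)·(2/35) = 1

1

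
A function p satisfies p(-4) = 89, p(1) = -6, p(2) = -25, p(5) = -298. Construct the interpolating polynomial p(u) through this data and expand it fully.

Build the Lagrange basis polynomials:
L_0(u) = (u - 1)(u - 2)(u - 5) / [-270] = -(1/270)u^3 + (4/135)u^2 - (17/270)u + 1/27
L_1(u) = (u + 4)(u - 2)(u - 5) / [20] = (1/20)u^3 - (3/20)u^2 - (9/10)u + 2
L_2(u) = (u + 4)(u - 1)(u - 5) / [-18] = -(1/18)u^3 + (1/9)u^2 + (19/18)u - 10/9
L_3(u) = (u + 4)(u - 1)(u - 2) / [108] = (1/108)u^3 + (1/108)u^2 - (5/54)u + 2/27
p(u) = 89·L_0 + (-6)·L_1 + (-25)·L_2 + (-298)·L_3
  89·L_0(u) = -(89/270)u^3 + (356/135)u^2 - (1513/270)u + 89/27
  (-6)·L_1(u) = -(3/10)u^3 + (9/10)u^2 + (27/5)u - 12
  (-25)·L_2(u) = (25/18)u^3 - (25/9)u^2 - (475/18)u + 250/9
  (-298)·L_3(u) = -(149/54)u^3 - (149/54)u^2 + (745/27)u - 596/27
Adding term by term: -2u^3 - 2u^2 + u - 3

p(u) = -2u^3 - 2u^2 + u - 3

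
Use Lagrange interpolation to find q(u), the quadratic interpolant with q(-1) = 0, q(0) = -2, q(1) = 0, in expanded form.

q(u) = 2u^2 - 2

Build the Lagrange basis polynomials:
L_0(u) = u(u - 1) / [2] = (1/2)u^2 - (1/2)u
L_1(u) = (u + 1)(u - 1) / [-1] = -u^2 + 1
L_2(u) = (u + 1)u / [2] = (1/2)u^2 + (1/2)u
q(u) = 0·L_0 + (-2)·L_1 + 0·L_2
  0·L_0(u) = 0
  (-2)·L_1(u) = 2u^2 - 2
  0·L_2(u) = 0
Adding term by term: 2u^2 - 2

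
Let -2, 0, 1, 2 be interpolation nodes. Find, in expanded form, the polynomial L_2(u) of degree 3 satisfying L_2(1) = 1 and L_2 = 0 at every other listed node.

L_2(u) = (u + 2)u(u - 2) / [(3)·(1)·(-1)]
       = (u^3 - 4u) / (-3)

L_2(u) = -(1/3)u^3 + (4/3)u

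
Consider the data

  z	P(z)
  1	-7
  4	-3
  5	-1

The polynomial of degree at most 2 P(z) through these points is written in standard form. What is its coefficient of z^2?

The leading coefficient equals the top divided difference P[1,4,5].
P[1,4] = (-3 - (-7)) / (4 - 1) = 4/3
P[4,5] = (-1 - (-3)) / (5 - 4) = 2
P[1,4,5] = (2 - 4/3) / (5 - 1) = 1/6

1/6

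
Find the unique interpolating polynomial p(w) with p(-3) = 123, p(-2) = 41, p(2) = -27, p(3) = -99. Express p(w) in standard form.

Build the Lagrange basis polynomials:
L_0(w) = (w + 2)(w - 2)(w - 3) / [-30] = -(1/30)w^3 + (1/10)w^2 + (2/15)w - 2/5
L_1(w) = (w + 3)(w - 2)(w - 3) / [20] = (1/20)w^3 - (1/10)w^2 - (9/20)w + 9/10
L_2(w) = (w + 3)(w + 2)(w - 3) / [-20] = -(1/20)w^3 - (1/10)w^2 + (9/20)w + 9/10
L_3(w) = (w + 3)(w + 2)(w - 2) / [30] = (1/30)w^3 + (1/10)w^2 - (2/15)w - 2/5
p(w) = 123·L_0 + 41·L_1 + (-27)·L_2 + (-99)·L_3
  123·L_0(w) = -(41/10)w^3 + (123/10)w^2 + (82/5)w - 246/5
  41·L_1(w) = (41/20)w^3 - (41/10)w^2 - (369/20)w + 369/10
  (-27)·L_2(w) = (27/20)w^3 + (27/10)w^2 - (243/20)w - 243/10
  (-99)·L_3(w) = -(33/10)w^3 - (99/10)w^2 + (66/5)w + 198/5
Adding term by term: -4w^3 + w^2 - w + 3

p(w) = -4w^3 + w^2 - w + 3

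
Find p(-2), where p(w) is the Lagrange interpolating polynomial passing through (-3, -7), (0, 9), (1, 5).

3

L_0(-2) = (-2)·(-3)/[(-3)·(-4)] = 1/2
L_1(-2) = (1)·(-3)/[(3)·(-1)] = 1
L_2(-2) = (1)·(-2)/[(4)·(1)] = -1/2
Sum: (-7)·(1/2) + 9·(1) + 5·(-1/2) = 3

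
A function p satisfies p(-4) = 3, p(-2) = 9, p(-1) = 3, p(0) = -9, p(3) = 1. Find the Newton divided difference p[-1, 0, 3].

p[-1,0] = (-9 - 3) / (0 - (-1)) = -12
p[0,3] = (1 - (-9)) / (3 - 0) = 10/3
p[-1,0,3] = (10/3 - (-12)) / (3 - (-1)) = 23/6

23/6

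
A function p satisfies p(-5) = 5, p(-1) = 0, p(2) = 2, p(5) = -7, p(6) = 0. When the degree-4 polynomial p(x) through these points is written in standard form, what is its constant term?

L_0(x) = (x + 1)(x - 2)(x - 5)(x - 6) / [3080] = (1/3080)x^4 - (3/770)x^3 + (39/3080)x^2 - (1/385)x - 3/154
L_1(x) = (x + 5)(x - 2)(x - 5)(x - 6) / [-504] = -(1/504)x^4 + (1/63)x^3 + (13/504)x^2 - (25/63)x + 25/42
L_2(x) = (x + 5)(x + 1)(x - 5)(x - 6) / [252] = (1/252)x^4 - (5/252)x^3 - (31/252)x^2 + (125/252)x + 25/42
L_3(x) = (x + 5)(x + 1)(x - 2)(x - 6) / [-180] = -(1/180)x^4 + (1/90)x^3 + (31/180)x^2 - (8/45)x - 1/3
L_4(x) = (x + 5)(x + 1)(x - 2)(x - 5) / [308] = (1/308)x^4 - (1/308)x^3 - (27/308)x^2 + (25/308)x + 25/154
p(x) = 5·L_0 + 0·L_1 + 2·L_2 + (-7)·L_3 + 0·L_4
Only the constant term is needed; take it from each L_i and combine:
5·(-3/154) + 0·(25/42) + 2·(25/42) + (-7)·(-1/3) + 0·(25/154) = 1583/462

1583/462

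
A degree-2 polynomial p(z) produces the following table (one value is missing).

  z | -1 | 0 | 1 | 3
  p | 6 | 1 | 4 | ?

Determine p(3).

The 3 known values determine p uniquely (degree ≤ 2).
L_0(3) = (3)·(2)/[(-1)·(-2)] = 3
L_1(3) = (4)·(2)/[(1)·(-1)] = -8
L_2(3) = (4)·(3)/[(2)·(1)] = 6
Sum: 6·(3) + 1·(-8) + 4·(6) = 34

34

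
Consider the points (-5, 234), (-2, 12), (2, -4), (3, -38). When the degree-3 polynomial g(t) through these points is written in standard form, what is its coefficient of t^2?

L_0(t) = (t + 2)(t - 2)(t - 3) / [-168] = -(1/168)t^3 + (1/56)t^2 + (1/42)t - 1/14
L_1(t) = (t + 5)(t - 2)(t - 3) / [60] = (1/60)t^3 - (19/60)t + 1/2
L_2(t) = (t + 5)(t + 2)(t - 3) / [-28] = -(1/28)t^3 - (1/7)t^2 + (11/28)t + 15/14
L_3(t) = (t + 5)(t + 2)(t - 2) / [40] = (1/40)t^3 + (1/8)t^2 - (1/10)t - 1/2
g(t) = 234·L_0 + 12·L_1 + (-4)·L_2 + (-38)·L_3
Only the coefficient of t^2 is needed; take it from each L_i and combine:
234·(1/56) + 12·(0) + (-4)·(-1/7) + (-38)·(1/8) = 0

0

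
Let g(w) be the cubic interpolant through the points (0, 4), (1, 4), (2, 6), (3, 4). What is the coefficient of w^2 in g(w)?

4

L_0(w) = (w - 1)(w - 2)(w - 3) / [-6] = -(1/6)w^3 + w^2 - (11/6)w + 1
L_1(w) = w(w - 2)(w - 3) / [2] = (1/2)w^3 - (5/2)w^2 + 3w
L_2(w) = w(w - 1)(w - 3) / [-2] = -(1/2)w^3 + 2w^2 - (3/2)w
L_3(w) = w(w - 1)(w - 2) / [6] = (1/6)w^3 - (1/2)w^2 + (1/3)w
g(w) = 4·L_0 + 4·L_1 + 6·L_2 + 4·L_3
Only the coefficient of w^2 is needed; take it from each L_i and combine:
4·(1) + 4·(-5/2) + 6·(2) + 4·(-1/2) = 4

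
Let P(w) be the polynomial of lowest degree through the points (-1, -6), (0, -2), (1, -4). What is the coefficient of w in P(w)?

1

L_0(w) = w(w - 1) / [2] = (1/2)w^2 - (1/2)w
L_1(w) = (w + 1)(w - 1) / [-1] = -w^2 + 1
L_2(w) = (w + 1)w / [2] = (1/2)w^2 + (1/2)w
P(w) = (-6)·L_0 + (-2)·L_1 + (-4)·L_2
Only the coefficient of w is needed; take it from each L_i and combine:
(-6)·(-1/2) + (-2)·(0) + (-4)·(1/2) = 1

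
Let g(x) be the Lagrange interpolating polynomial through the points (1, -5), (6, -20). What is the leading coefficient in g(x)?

Build the Lagrange basis polynomials:
L_0(x) = (x - 6) / [-5] = -(1/5)x + 6/5
L_1(x) = (x - 1) / [5] = (1/5)x - 1/5
g(x) = (-5)·L_0 + (-20)·L_1
Only the coefficient of x is needed; take it from each L_i and combine:
(-5)·(-1/5) + (-20)·(1/5) = -3

-3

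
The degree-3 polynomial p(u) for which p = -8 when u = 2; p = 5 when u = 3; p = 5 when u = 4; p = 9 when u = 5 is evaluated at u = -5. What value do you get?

-1891

Evaluate each Lagrange basis at u = -5:
L_0(-5) = (-8)·(-9)·(-10)/[(-1)·(-2)·(-3)] = 120
L_1(-5) = (-7)·(-9)·(-10)/[(1)·(-1)·(-2)] = -315
L_2(-5) = (-7)·(-8)·(-10)/[(2)·(1)·(-1)] = 280
L_3(-5) = (-7)·(-8)·(-9)/[(3)·(2)·(1)] = -84
Sum: (-8)·(120) + 5·(-315) + 5·(280) + 9·(-84) = -1891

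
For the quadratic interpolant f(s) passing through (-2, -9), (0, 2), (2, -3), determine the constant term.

Build the Lagrange basis polynomials:
L_0(s) = s(s - 2) / [8] = (1/8)s^2 - (1/4)s
L_1(s) = (s + 2)(s - 2) / [-4] = -(1/4)s^2 + 1
L_2(s) = (s + 2)s / [8] = (1/8)s^2 + (1/4)s
f(s) = (-9)·L_0 + 2·L_1 + (-3)·L_2
Only the constant term is needed; take it from each L_i and combine:
(-9)·(0) + 2·(1) + (-3)·(0) = 2

2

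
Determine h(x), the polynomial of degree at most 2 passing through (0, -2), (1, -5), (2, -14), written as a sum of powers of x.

h(x) = -3x^2 - 2

Newton's divided differences:
h[0,1] = (-5 - (-2)) / (1 - 0) = -3
h[1,2] = (-14 - (-5)) / (2 - 1) = -9
h[0,1,2] = (-9 - (-3)) / (2 - 0) = -3
h(x) = -2 + (-3)·x + (-3)·x(x - 1)
Expanding: h(x) = -3x^2 - 2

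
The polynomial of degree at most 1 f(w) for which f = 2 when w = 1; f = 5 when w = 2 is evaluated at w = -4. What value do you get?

-13

Evaluate each Lagrange basis at w = -4:
L_0(-4) = (-6)/[(-1)] = 6
L_1(-4) = (-5)/[(1)] = -5
Sum: 2·(6) + 5·(-5) = -13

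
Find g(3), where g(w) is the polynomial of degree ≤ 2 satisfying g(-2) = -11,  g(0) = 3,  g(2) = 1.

L_0(3) = (3)·(1)/[(-2)·(-4)] = 3/8
L_1(3) = (5)·(1)/[(2)·(-2)] = -5/4
L_2(3) = (5)·(3)/[(4)·(2)] = 15/8
Sum: (-11)·(3/8) + 3·(-5/4) + 1·(15/8) = -6

-6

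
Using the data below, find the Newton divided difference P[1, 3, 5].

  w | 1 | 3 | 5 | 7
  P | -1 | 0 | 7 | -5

P[1,3] = (0 - (-1)) / (3 - 1) = 1/2
P[3,5] = (7 - 0) / (5 - 3) = 7/2
P[1,3,5] = (7/2 - 1/2) / (5 - 1) = 3/4

3/4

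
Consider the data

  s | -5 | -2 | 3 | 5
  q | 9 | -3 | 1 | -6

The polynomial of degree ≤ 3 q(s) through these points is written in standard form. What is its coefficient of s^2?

4/35

Build the Lagrange basis polynomials:
L_0(s) = (s + 2)(s - 3)(s - 5) / [-240] = -(1/240)s^3 + (1/40)s^2 + (1/240)s - 1/8
L_1(s) = (s + 5)(s - 3)(s - 5) / [105] = (1/105)s^3 - (1/35)s^2 - (5/21)s + 5/7
L_2(s) = (s + 5)(s + 2)(s - 5) / [-80] = -(1/80)s^3 - (1/40)s^2 + (5/16)s + 5/8
L_3(s) = (s + 5)(s + 2)(s - 3) / [140] = (1/140)s^3 + (1/35)s^2 - (11/140)s - 3/14
q(s) = 9·L_0 + (-3)·L_1 + 1·L_2 + (-6)·L_3
Only the coefficient of s^2 is needed; take it from each L_i and combine:
9·(1/40) + (-3)·(-1/35) + 1·(-1/40) + (-6)·(1/35) = 4/35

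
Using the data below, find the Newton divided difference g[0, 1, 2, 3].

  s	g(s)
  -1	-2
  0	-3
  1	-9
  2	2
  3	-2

g[0,1] = (-9 - (-3)) / (1 - 0) = -6
g[1,2] = (2 - (-9)) / (2 - 1) = 11
g[2,3] = (-2 - 2) / (3 - 2) = -4
g[0,1,2] = (11 - (-6)) / (2 - 0) = 17/2
g[1,2,3] = (-4 - 11) / (3 - 1) = -15/2
g[0,1,2,3] = (-15/2 - 17/2) / (3 - 0) = -16/3

-16/3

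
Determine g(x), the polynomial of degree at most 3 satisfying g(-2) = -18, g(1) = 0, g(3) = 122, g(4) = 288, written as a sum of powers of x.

Build the Lagrange basis polynomials:
L_0(x) = (x - 1)(x - 3)(x - 4) / [-90] = -(1/90)x^3 + (4/45)x^2 - (19/90)x + 2/15
L_1(x) = (x + 2)(x - 3)(x - 4) / [18] = (1/18)x^3 - (5/18)x^2 - (1/9)x + 4/3
L_2(x) = (x + 2)(x - 1)(x - 4) / [-10] = -(1/10)x^3 + (3/10)x^2 + (3/5)x - 4/5
L_3(x) = (x + 2)(x - 1)(x - 3) / [18] = (1/18)x^3 - (1/9)x^2 - (5/18)x + 1/3
g(x) = (-18)·L_0 + 0·L_1 + 122·L_2 + 288·L_3
  (-18)·L_0(x) = (1/5)x^3 - (8/5)x^2 + (19/5)x - 12/5
  0·L_1(x) = 0
  122·L_2(x) = -(61/5)x^3 + (183/5)x^2 + (366/5)x - 488/5
  288·L_3(x) = 16x^3 - 32x^2 - 80x + 96
Adding term by term: 4x^3 + 3x^2 - 3x - 4

g(x) = 4x^3 + 3x^2 - 3x - 4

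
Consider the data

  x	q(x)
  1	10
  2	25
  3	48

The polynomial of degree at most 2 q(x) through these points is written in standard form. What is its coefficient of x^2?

4

The leading coefficient equals the top divided difference q[1,2,3].
q[1,2] = (25 - 10) / (2 - 1) = 15
q[2,3] = (48 - 25) / (3 - 2) = 23
q[1,2,3] = (23 - 15) / (3 - 1) = 4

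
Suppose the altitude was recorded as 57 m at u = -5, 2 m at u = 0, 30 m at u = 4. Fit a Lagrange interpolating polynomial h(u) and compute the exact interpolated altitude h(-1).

Evaluate each Lagrange basis at u = -1:
L_0(-1) = (-1)·(-5)/[(-5)·(-9)] = 1/9
L_1(-1) = (4)·(-5)/[(5)·(-4)] = 1
L_2(-1) = (4)·(-1)/[(9)·(4)] = -1/9
Sum: 57·(1/9) + 2·(1) + 30·(-1/9) = 5

5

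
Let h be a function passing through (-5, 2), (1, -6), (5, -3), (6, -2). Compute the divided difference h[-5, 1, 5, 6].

h[-5,1] = (-6 - 2) / (1 - (-5)) = -4/3
h[1,5] = (-3 - (-6)) / (5 - 1) = 3/4
h[5,6] = (-2 - (-3)) / (6 - 5) = 1
h[-5,1,5] = (3/4 - (-4/3)) / (5 - (-5)) = 5/24
h[1,5,6] = (1 - 3/4) / (6 - 1) = 1/20
h[-5,1,5,6] = (1/20 - 5/24) / (6 - (-5)) = -19/1320

-19/1320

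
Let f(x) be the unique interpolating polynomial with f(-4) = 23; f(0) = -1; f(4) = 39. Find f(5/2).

Evaluate each Lagrange basis at x = 5/2:
L_0(5/2) = (5/2)·(-3/2)/[(-4)·(-8)] = -15/128
L_1(5/2) = (13/2)·(-3/2)/[(4)·(-4)] = 39/64
L_2(5/2) = (13/2)·(5/2)/[(8)·(4)] = 65/128
Sum: 23·(-15/128) + (-1)·(39/64) + 39·(65/128) = 33/2

33/2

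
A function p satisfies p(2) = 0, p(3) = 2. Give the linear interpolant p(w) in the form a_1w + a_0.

Build the Lagrange basis polynomials:
L_0(w) = (w - 3) / [-1] = -w + 3
L_1(w) = (w - 2) / [1] = w - 2
p(w) = 0·L_0 + 2·L_1
  0·L_0(w) = 0
  2·L_1(w) = 2w - 4
Adding term by term: 2w - 4

p(w) = 2w - 4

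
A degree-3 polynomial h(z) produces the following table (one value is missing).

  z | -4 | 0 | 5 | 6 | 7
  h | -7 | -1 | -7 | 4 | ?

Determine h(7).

The 4 known values determine h uniquely (degree ≤ 3).
Evaluate each Lagrange basis at z = 7:
L_0(7) = (7)·(2)·(1)/[(-4)·(-9)·(-10)] = -7/180
L_1(7) = (11)·(2)·(1)/[(4)·(-5)·(-6)] = 11/60
L_2(7) = (11)·(7)·(1)/[(9)·(5)·(-1)] = -77/45
L_3(7) = (11)·(7)·(2)/[(10)·(6)·(1)] = 77/30
Sum: (-7)·(-7/180) + (-1)·(11/60) + (-7)·(-77/45) + 4·(77/30) = 67/3

67/3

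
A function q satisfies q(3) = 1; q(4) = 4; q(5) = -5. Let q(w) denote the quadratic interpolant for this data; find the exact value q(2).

Using Newton's divided-difference form:
q[3,4] = (4 - 1) / (4 - 3) = 3
q[4,5] = (-5 - 4) / (5 - 4) = -9
q[3,4,5] = (-9 - 3) / (5 - 3) = -6
q(2) = 1 + 3·(-1) + (-6)·(-1)·(-2) = -14

-14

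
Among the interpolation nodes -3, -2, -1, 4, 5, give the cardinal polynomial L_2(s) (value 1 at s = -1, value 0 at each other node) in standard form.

L_2(s) = (s + 3)(s + 2)(s - 4)(s - 5) / [(2)·(1)·(-5)·(-6)]
       = (s^4 - 4s^3 - 19s^2 + 46s + 120) / (60)

L_2(s) = (1/60)s^4 - (1/15)s^3 - (19/60)s^2 + (23/30)s + 2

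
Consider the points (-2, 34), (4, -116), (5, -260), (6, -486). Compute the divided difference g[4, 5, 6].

-41

g[4,5] = (-260 - (-116)) / (5 - 4) = -144
g[5,6] = (-486 - (-260)) / (6 - 5) = -226
g[4,5,6] = (-226 - (-144)) / (6 - 4) = -41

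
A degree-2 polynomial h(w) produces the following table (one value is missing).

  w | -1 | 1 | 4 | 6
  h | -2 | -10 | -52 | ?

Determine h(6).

The 3 known values determine h uniquely (degree ≤ 2).
L_0(6) = (5)·(2)/[(-2)·(-5)] = 1
L_1(6) = (7)·(2)/[(2)·(-3)] = -7/3
L_2(6) = (7)·(5)/[(5)·(3)] = 7/3
Sum: (-2)·(1) + (-10)·(-7/3) + (-52)·(7/3) = -100

-100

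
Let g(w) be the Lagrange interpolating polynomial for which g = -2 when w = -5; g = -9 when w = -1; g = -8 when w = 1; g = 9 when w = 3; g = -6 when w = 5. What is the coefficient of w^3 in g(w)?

-3/80

Build the Lagrange basis polynomials:
L_0(w) = (w + 1)(w - 1)(w - 3)(w - 5) / [1920] = (1/1920)w^4 - (1/240)w^3 + (7/960)w^2 + (1/240)w - 1/128
L_1(w) = (w + 5)(w - 1)(w - 3)(w - 5) / [-192] = -(1/192)w^4 + (1/48)w^3 + (11/96)w^2 - (25/48)w + 25/64
L_2(w) = (w + 5)(w + 1)(w - 3)(w - 5) / [96] = (1/96)w^4 - (1/48)w^3 - (7/24)w^2 + (25/48)w + 25/32
L_3(w) = (w + 5)(w + 1)(w - 1)(w - 5) / [-128] = -(1/128)w^4 + (13/64)w^2 - 25/128
L_4(w) = (w + 5)(w + 1)(w - 1)(w - 3) / [480] = (1/480)w^4 + (1/240)w^3 - (1/30)w^2 - (1/240)w + 1/32
g(w) = (-2)·L_0 + (-9)·L_1 + (-8)·L_2 + 9·L_3 + (-6)·L_4
Only the coefficient of w^3 is needed; take it from each L_i and combine:
(-2)·(-1/240) + (-9)·(1/48) + (-8)·(-1/48) + 9·(0) + (-6)·(1/240) = -3/80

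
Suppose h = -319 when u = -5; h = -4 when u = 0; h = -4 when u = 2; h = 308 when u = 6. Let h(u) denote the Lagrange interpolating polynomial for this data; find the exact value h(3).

17

Evaluate each Lagrange basis at u = 3:
L_0(3) = (3)·(1)·(-3)/[(-5)·(-7)·(-11)] = 9/385
L_1(3) = (8)·(1)·(-3)/[(5)·(-2)·(-6)] = -2/5
L_2(3) = (8)·(3)·(-3)/[(7)·(2)·(-4)] = 9/7
L_3(3) = (8)·(3)·(1)/[(11)·(6)·(4)] = 1/11
Sum: (-319)·(9/385) + (-4)·(-2/5) + (-4)·(9/7) + 308·(1/11) = 17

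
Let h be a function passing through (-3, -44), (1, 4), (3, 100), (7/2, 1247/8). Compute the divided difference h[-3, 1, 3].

h[-3,1] = (4 - (-44)) / (1 - (-3)) = 12
h[1,3] = (100 - 4) / (3 - 1) = 48
h[-3,1,3] = (48 - 12) / (3 - (-3)) = 6

6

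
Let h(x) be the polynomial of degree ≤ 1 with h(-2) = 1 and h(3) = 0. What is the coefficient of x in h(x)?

-1/5

The leading coefficient equals the top divided difference h[-2,3].
h[-2,3] = (0 - 1) / (3 - (-2)) = -1/5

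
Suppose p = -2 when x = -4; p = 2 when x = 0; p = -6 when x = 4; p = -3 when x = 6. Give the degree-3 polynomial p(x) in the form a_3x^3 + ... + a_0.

L_0(x) = x(x - 4)(x - 6) / [-320] = -(1/320)x^3 + (1/32)x^2 - (3/40)x
L_1(x) = (x + 4)(x - 4)(x - 6) / [96] = (1/96)x^3 - (1/16)x^2 - (1/6)x + 1
L_2(x) = (x + 4)x(x - 6) / [-64] = -(1/64)x^3 + (1/32)x^2 + (3/8)x
L_3(x) = (x + 4)x(x - 4) / [120] = (1/120)x^3 - (2/15)x
p(x) = (-2)·L_0 + 2·L_1 + (-6)·L_2 + (-3)·L_3
  (-2)·L_0(x) = (1/160)x^3 - (1/16)x^2 + (3/20)x
  2·L_1(x) = (1/48)x^3 - (1/8)x^2 - (1/3)x + 2
  (-6)·L_2(x) = (3/32)x^3 - (3/16)x^2 - (9/4)x
  (-3)·L_3(x) = -(1/40)x^3 + (2/5)x
Adding term by term: (23/240)x^3 - (3/8)x^2 - (61/30)x + 2

p(x) = (23/240)x^3 - (3/8)x^2 - (61/30)x + 2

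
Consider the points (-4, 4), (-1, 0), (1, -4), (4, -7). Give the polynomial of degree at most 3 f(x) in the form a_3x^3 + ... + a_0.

f(x) = (1/24)x^3 + (1/30)x^2 - (49/24)x - 61/30

L_0(x) = (x + 1)(x - 1)(x - 4) / [-120] = -(1/120)x^3 + (1/30)x^2 + (1/120)x - 1/30
L_1(x) = (x + 4)(x - 1)(x - 4) / [30] = (1/30)x^3 - (1/30)x^2 - (8/15)x + 8/15
L_2(x) = (x + 4)(x + 1)(x - 4) / [-30] = -(1/30)x^3 - (1/30)x^2 + (8/15)x + 8/15
L_3(x) = (x + 4)(x + 1)(x - 1) / [120] = (1/120)x^3 + (1/30)x^2 - (1/120)x - 1/30
f(x) = 4·L_0 + 0·L_1 + (-4)·L_2 + (-7)·L_3
  4·L_0(x) = -(1/30)x^3 + (2/15)x^2 + (1/30)x - 2/15
  0·L_1(x) = 0
  (-4)·L_2(x) = (2/15)x^3 + (2/15)x^2 - (32/15)x - 32/15
  (-7)·L_3(x) = -(7/120)x^3 - (7/30)x^2 + (7/120)x + 7/30
Adding term by term: (1/24)x^3 + (1/30)x^2 - (49/24)x - 61/30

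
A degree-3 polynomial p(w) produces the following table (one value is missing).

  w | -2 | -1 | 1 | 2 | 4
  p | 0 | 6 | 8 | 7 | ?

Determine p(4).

The 4 known values determine p uniquely (degree ≤ 3).
L_0(4) = (5)·(3)·(2)/[(-1)·(-3)·(-4)] = -5/2
L_1(4) = (6)·(3)·(2)/[(1)·(-2)·(-3)] = 6
L_2(4) = (6)·(5)·(2)/[(3)·(2)·(-1)] = -10
L_3(4) = (6)·(5)·(3)/[(4)·(3)·(1)] = 15/2
Sum: 0 + 6·(6) + 8·(-10) + 7·(15/2) = 17/2

17/2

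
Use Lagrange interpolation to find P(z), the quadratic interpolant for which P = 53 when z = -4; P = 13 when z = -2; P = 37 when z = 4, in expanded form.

P(z) = 3z^2 - 2z - 3

L_0(z) = (z + 2)(z - 4) / [16] = (1/16)z^2 - (1/8)z - 1/2
L_1(z) = (z + 4)(z - 4) / [-12] = -(1/12)z^2 + 4/3
L_2(z) = (z + 4)(z + 2) / [48] = (1/48)z^2 + (1/8)z + 1/6
P(z) = 53·L_0 + 13·L_1 + 37·L_2
  53·L_0(z) = (53/16)z^2 - (53/8)z - 53/2
  13·L_1(z) = -(13/12)z^2 + 52/3
  37·L_2(z) = (37/48)z^2 + (37/8)z + 37/6
Adding term by term: 3z^2 - 2z - 3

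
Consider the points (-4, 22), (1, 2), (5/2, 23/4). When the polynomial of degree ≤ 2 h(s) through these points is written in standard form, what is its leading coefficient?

The leading coefficient equals the top divided difference h[-4,1,5/2].
h[-4,1] = (2 - 22) / (1 - (-4)) = -4
h[1,5/2] = (23/4 - 2) / (5/2 - 1) = 5/2
h[-4,1,5/2] = (5/2 - (-4)) / (5/2 - (-4)) = 1

1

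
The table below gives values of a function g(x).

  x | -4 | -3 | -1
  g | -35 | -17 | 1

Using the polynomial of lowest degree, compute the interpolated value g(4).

L_0(4) = (7)·(5)/[(-1)·(-3)] = 35/3
L_1(4) = (8)·(5)/[(1)·(-2)] = -20
L_2(4) = (8)·(7)/[(3)·(2)] = 28/3
Sum: (-35)·(35/3) + (-17)·(-20) + 1·(28/3) = -59

-59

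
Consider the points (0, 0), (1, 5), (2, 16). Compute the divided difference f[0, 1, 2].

3

f[0,1] = (5 - 0) / (1 - 0) = 5
f[1,2] = (16 - 5) / (2 - 1) = 11
f[0,1,2] = (11 - 5) / (2 - 0) = 3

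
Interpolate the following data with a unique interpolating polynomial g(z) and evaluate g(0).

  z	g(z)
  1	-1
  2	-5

3

L_0(0) = (-2)/[(-1)] = 2
L_1(0) = (-1)/[(1)] = -1
Sum: (-1)·(2) + (-5)·(-1) = 3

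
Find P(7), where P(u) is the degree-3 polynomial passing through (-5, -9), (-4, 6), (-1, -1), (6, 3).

1501/35

L_0(7) = (11)·(8)·(1)/[(-1)·(-4)·(-11)] = -2
L_1(7) = (12)·(8)·(1)/[(1)·(-3)·(-10)] = 16/5
L_2(7) = (12)·(11)·(1)/[(4)·(3)·(-7)] = -11/7
L_3(7) = (12)·(11)·(8)/[(11)·(10)·(7)] = 48/35
Sum: (-9)·(-2) + 6·(16/5) + (-1)·(-11/7) + 3·(48/35) = 1501/35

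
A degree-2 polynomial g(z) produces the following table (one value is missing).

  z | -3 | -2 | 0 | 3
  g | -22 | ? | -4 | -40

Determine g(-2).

The 3 known values determine g uniquely (degree ≤ 2).
Evaluate each Lagrange basis at z = -2:
L_0(-2) = (-2)·(-5)/[(-3)·(-6)] = 5/9
L_1(-2) = (1)·(-5)/[(3)·(-3)] = 5/9
L_2(-2) = (1)·(-2)/[(6)·(3)] = -1/9
Sum: (-22)·(5/9) + (-4)·(5/9) + (-40)·(-1/9) = -10

-10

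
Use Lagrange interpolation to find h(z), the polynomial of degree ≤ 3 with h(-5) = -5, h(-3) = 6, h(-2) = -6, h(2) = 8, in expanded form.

h(z) = (134/105)z^3 + (97/14)z^2 - (337/210)z - 187/7

L_0(z) = (z + 3)(z + 2)(z - 2) / [-42] = -(1/42)z^3 - (1/14)z^2 + (2/21)z + 2/7
L_1(z) = (z + 5)(z + 2)(z - 2) / [10] = (1/10)z^3 + (1/2)z^2 - (2/5)z - 2
L_2(z) = (z + 5)(z + 3)(z - 2) / [-12] = -(1/12)z^3 - (1/2)z^2 + (1/12)z + 5/2
L_3(z) = (z + 5)(z + 3)(z + 2) / [140] = (1/140)z^3 + (1/14)z^2 + (31/140)z + 3/14
h(z) = (-5)·L_0 + 6·L_1 + (-6)·L_2 + 8·L_3
  (-5)·L_0(z) = (5/42)z^3 + (5/14)z^2 - (10/21)z - 10/7
  6·L_1(z) = (3/5)z^3 + 3z^2 - (12/5)z - 12
  (-6)·L_2(z) = (1/2)z^3 + 3z^2 - (1/2)z - 15
  8·L_3(z) = (2/35)z^3 + (4/7)z^2 + (62/35)z + 12/7
Adding term by term: (134/105)z^3 + (97/14)z^2 - (337/210)z - 187/7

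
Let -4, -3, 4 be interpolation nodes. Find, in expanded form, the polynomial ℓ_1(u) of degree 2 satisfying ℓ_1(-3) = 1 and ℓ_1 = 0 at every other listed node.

ℓ_1(u) = -(1/7)u^2 + 16/7

ℓ_1(u) = (u + 4)(u - 4) / [(1)·(-7)]
       = (u^2 - 16) / (-7)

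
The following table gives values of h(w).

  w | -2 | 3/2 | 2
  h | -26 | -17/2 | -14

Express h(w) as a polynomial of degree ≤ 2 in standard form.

Build the Lagrange basis polynomials:
L_0(w) = (w - 3/2)(w - 2) / [14] = (1/14)w^2 - (1/4)w + 3/14
L_1(w) = (w + 2)(w - 2) / [-7/4] = -(4/7)w^2 + 16/7
L_2(w) = (w + 2)(w - 3/2) / [2] = (1/2)w^2 + (1/4)w - 3/2
h(w) = (-26)·L_0 + (-17/2)·L_1 + (-14)·L_2
  (-26)·L_0(w) = -(13/7)w^2 + (13/2)w - 39/7
  (-17/2)·L_1(w) = (34/7)w^2 - 136/7
  (-14)·L_2(w) = -7w^2 - (7/2)w + 21
Adding term by term: -4w^2 + 3w - 4

h(w) = -4w^2 + 3w - 4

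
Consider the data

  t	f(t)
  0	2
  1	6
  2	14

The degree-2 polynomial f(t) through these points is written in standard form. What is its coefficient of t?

Build the Lagrange basis polynomials:
L_0(t) = (t - 1)(t - 2) / [2] = (1/2)t^2 - (3/2)t + 1
L_1(t) = t(t - 2) / [-1] = -t^2 + 2t
L_2(t) = t(t - 1) / [2] = (1/2)t^2 - (1/2)t
f(t) = 2·L_0 + 6·L_1 + 14·L_2
Only the coefficient of t is needed; take it from each L_i and combine:
2·(-3/2) + 6·(2) + 14·(-1/2) = 2

2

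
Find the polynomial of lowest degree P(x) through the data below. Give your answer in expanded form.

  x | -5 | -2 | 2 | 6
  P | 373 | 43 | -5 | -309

Build the Lagrange basis polynomials:
L_0(x) = (x + 2)(x - 2)(x - 6) / [-231] = -(1/231)x^3 + (2/77)x^2 + (4/231)x - 8/77
L_1(x) = (x + 5)(x - 2)(x - 6) / [96] = (1/96)x^3 - (1/32)x^2 - (7/24)x + 5/8
L_2(x) = (x + 5)(x + 2)(x - 6) / [-112] = -(1/112)x^3 - (1/112)x^2 + (2/7)x + 15/28
L_3(x) = (x + 5)(x + 2)(x - 2) / [352] = (1/352)x^3 + (5/352)x^2 - (1/88)x - 5/88
P(x) = 373·L_0 + 43·L_1 + (-5)·L_2 + (-309)·L_3
  373·L_0(x) = -(373/231)x^3 + (746/77)x^2 + (1492/231)x - 2984/77
  43·L_1(x) = (43/96)x^3 - (43/32)x^2 - (301/24)x + 215/8
  (-5)·L_2(x) = (5/112)x^3 + (5/112)x^2 - (10/7)x - 75/28
  (-309)·L_3(x) = -(309/352)x^3 - (1545/352)x^2 + (309/88)x + 1545/88
Adding term by term: -2x^3 + 4x^2 - 4x + 3

P(x) = -2x^3 + 4x^2 - 4x + 3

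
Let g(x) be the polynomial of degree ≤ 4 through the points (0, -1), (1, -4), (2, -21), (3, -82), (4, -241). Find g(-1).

-6

L_0(-1) = (-2)·(-3)·(-4)·(-5)/[(-1)·(-2)·(-3)·(-4)] = 5
L_1(-1) = (-1)·(-3)·(-4)·(-5)/[(1)·(-1)·(-2)·(-3)] = -10
L_2(-1) = (-1)·(-2)·(-4)·(-5)/[(2)·(1)·(-1)·(-2)] = 10
L_3(-1) = (-1)·(-2)·(-3)·(-5)/[(3)·(2)·(1)·(-1)] = -5
L_4(-1) = (-1)·(-2)·(-3)·(-4)/[(4)·(3)·(2)·(1)] = 1
Sum: (-1)·(5) + (-4)·(-10) + (-21)·(10) + (-82)·(-5) + (-241)·(1) = -6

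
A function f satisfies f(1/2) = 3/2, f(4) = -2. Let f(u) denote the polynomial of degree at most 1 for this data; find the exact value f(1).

1

Evaluate each Lagrange basis at u = 1:
L_0(1) = (-3)/[(-7/2)] = 6/7
L_1(1) = (1/2)/[(7/2)] = 1/7
Sum: 3/2·(6/7) + (-2)·(1/7) = 1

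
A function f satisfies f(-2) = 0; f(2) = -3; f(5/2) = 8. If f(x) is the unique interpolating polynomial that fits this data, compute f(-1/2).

Evaluate each Lagrange basis at x = -1/2:
L_0(-1/2) = (-5/2)·(-3)/[(-4)·(-9/2)] = 5/12
L_1(-1/2) = (3/2)·(-3)/[(4)·(-1/2)] = 9/4
L_2(-1/2) = (3/2)·(-5/2)/[(9/2)·(1/2)] = -5/3
Sum: 0 + (-3)·(9/4) + 8·(-5/3) = -241/12

-241/12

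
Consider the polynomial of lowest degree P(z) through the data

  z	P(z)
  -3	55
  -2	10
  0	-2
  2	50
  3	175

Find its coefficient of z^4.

Build the Lagrange basis polynomials:
L_0(z) = (z + 2)z(z - 2)(z - 3) / [90] = (1/90)z^4 - (1/30)z^3 - (2/45)z^2 + (2/15)z
L_1(z) = (z + 3)z(z - 2)(z - 3) / [-40] = -(1/40)z^4 + (1/20)z^3 + (9/40)z^2 - (9/20)z
L_2(z) = (z + 3)(z + 2)(z - 2)(z - 3) / [36] = (1/36)z^4 - (13/36)z^2 + 1
L_3(z) = (z + 3)(z + 2)z(z - 3) / [-40] = -(1/40)z^4 - (1/20)z^3 + (9/40)z^2 + (9/20)z
L_4(z) = (z + 3)(z + 2)z(z - 2) / [90] = (1/90)z^4 + (1/30)z^3 - (2/45)z^2 - (2/15)z
P(z) = 55·L_0 + 10·L_1 + (-2)·L_2 + 50·L_3 + 175·L_4
Only the coefficient of z^4 is needed; take it from each L_i and combine:
55·(1/90) + 10·(-1/40) + (-2)·(1/36) + 50·(-1/40) + 175·(1/90) = 1

1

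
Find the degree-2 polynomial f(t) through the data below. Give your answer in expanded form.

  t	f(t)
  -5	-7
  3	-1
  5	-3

L_0(t) = (t - 3)(t - 5) / [80] = (1/80)t^2 - (1/10)t + 3/16
L_1(t) = (t + 5)(t - 5) / [-16] = -(1/16)t^2 + 25/16
L_2(t) = (t + 5)(t - 3) / [20] = (1/20)t^2 + (1/10)t - 3/4
f(t) = (-7)·L_0 + (-1)·L_1 + (-3)·L_2
  (-7)·L_0(t) = -(7/80)t^2 + (7/10)t - 21/16
  (-1)·L_1(t) = (1/16)t^2 - 25/16
  (-3)·L_2(t) = -(3/20)t^2 - (3/10)t + 9/4
Adding term by term: -(7/40)t^2 + (2/5)t - 5/8

f(t) = -(7/40)t^2 + (2/5)t - 5/8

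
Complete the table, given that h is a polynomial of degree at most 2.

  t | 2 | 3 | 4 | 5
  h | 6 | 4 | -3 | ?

The 3 known values determine h uniquely (degree ≤ 2).
Evaluate each Lagrange basis at t = 5:
L_0(5) = (2)·(1)/[(-1)·(-2)] = 1
L_1(5) = (3)·(1)/[(1)·(-1)] = -3
L_2(5) = (3)·(2)/[(2)·(1)] = 3
Sum: 6·(1) + 4·(-3) + (-3)·(3) = -15

-15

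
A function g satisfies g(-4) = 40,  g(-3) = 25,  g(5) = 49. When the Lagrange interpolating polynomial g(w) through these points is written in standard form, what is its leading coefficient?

Build the Lagrange basis polynomials:
L_0(w) = (w + 3)(w - 5) / [9] = (1/9)w^2 - (2/9)w - 5/3
L_1(w) = (w + 4)(w - 5) / [-8] = -(1/8)w^2 + (1/8)w + 5/2
L_2(w) = (w + 4)(w + 3) / [72] = (1/72)w^2 + (7/72)w + 1/6
g(w) = 40·L_0 + 25·L_1 + 49·L_2
Only the coefficient of w^2 is needed; take it from each L_i and combine:
40·(1/9) + 25·(-1/8) + 49·(1/72) = 2

2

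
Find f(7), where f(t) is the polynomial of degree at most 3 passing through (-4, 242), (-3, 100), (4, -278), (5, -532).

-1430

L_0(7) = (10)·(3)·(2)/[(-1)·(-8)·(-9)] = -5/6
L_1(7) = (11)·(3)·(2)/[(1)·(-7)·(-8)] = 33/28
L_2(7) = (11)·(10)·(2)/[(8)·(7)·(-1)] = -55/14
L_3(7) = (11)·(10)·(3)/[(9)·(8)·(1)] = 55/12
Sum: 242·(-5/6) + 100·(33/28) + (-278)·(-55/14) + (-532)·(55/12) = -1430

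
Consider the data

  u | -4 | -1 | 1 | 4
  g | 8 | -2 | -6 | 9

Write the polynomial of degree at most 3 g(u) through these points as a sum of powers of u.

g(u) = (17/120)u^3 + (5/6)u^2 - (257/120)u - 29/6

Newton's divided differences:
g[-4,-1] = (-2 - 8) / (-1 - (-4)) = -10/3
g[-1,1] = (-6 - (-2)) / (1 - (-1)) = -2
g[1,4] = (9 - (-6)) / (4 - 1) = 5
g[-4,-1,1] = (-2 - (-10/3)) / (1 - (-4)) = 4/15
g[-1,1,4] = (5 - (-2)) / (4 - (-1)) = 7/5
g[-4,-1,1,4] = (7/5 - 4/15) / (4 - (-4)) = 17/120
g(u) = 8 + (-10/3)·(u + 4) + (4/15)·(u + 4)(u + 1) + (17/120)·(u + 4)(u + 1)(u - 1)
Expanding: g(u) = (17/120)u^3 + (5/6)u^2 - (257/120)u - 29/6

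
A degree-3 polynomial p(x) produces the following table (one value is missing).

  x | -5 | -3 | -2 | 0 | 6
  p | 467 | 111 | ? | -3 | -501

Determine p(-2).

35

The 4 known values determine p uniquely (degree ≤ 3).
Evaluate each Lagrange basis at x = -2:
L_0(-2) = (1)·(-2)·(-8)/[(-2)·(-5)·(-11)] = -8/55
L_1(-2) = (3)·(-2)·(-8)/[(2)·(-3)·(-9)] = 8/9
L_2(-2) = (3)·(1)·(-8)/[(5)·(3)·(-6)] = 4/15
L_3(-2) = (3)·(1)·(-2)/[(11)·(9)·(6)] = -1/99
Sum: 467·(-8/55) + 111·(8/9) + (-3)·(4/15) + (-501)·(-1/99) = 35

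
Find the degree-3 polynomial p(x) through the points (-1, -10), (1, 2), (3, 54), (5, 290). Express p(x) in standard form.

p(x) = 3x^3 - 4x^2 + 3x

Build the Lagrange basis polynomials:
L_0(x) = (x - 1)(x - 3)(x - 5) / [-48] = -(1/48)x^3 + (3/16)x^2 - (23/48)x + 5/16
L_1(x) = (x + 1)(x - 3)(x - 5) / [16] = (1/16)x^3 - (7/16)x^2 + (7/16)x + 15/16
L_2(x) = (x + 1)(x - 1)(x - 5) / [-16] = -(1/16)x^3 + (5/16)x^2 + (1/16)x - 5/16
L_3(x) = (x + 1)(x - 1)(x - 3) / [48] = (1/48)x^3 - (1/16)x^2 - (1/48)x + 1/16
p(x) = (-10)·L_0 + 2·L_1 + 54·L_2 + 290·L_3
  (-10)·L_0(x) = (5/24)x^3 - (15/8)x^2 + (115/24)x - 25/8
  2·L_1(x) = (1/8)x^3 - (7/8)x^2 + (7/8)x + 15/8
  54·L_2(x) = -(27/8)x^3 + (135/8)x^2 + (27/8)x - 135/8
  290·L_3(x) = (145/24)x^3 - (145/8)x^2 - (145/24)x + 145/8
Adding term by term: 3x^3 - 4x^2 + 3x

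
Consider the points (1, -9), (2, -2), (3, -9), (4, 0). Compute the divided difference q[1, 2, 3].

q[1,2] = (-2 - (-9)) / (2 - 1) = 7
q[2,3] = (-9 - (-2)) / (3 - 2) = -7
q[1,2,3] = (-7 - 7) / (3 - 1) = -7

-7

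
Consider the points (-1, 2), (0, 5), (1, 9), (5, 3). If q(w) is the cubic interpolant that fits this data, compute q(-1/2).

131/40

Using Newton's divided-difference form:
q[-1,0] = (5 - 2) / (0 - (-1)) = 3
q[0,1] = (9 - 5) / (1 - 0) = 4
q[1,5] = (3 - 9) / (5 - 1) = -3/2
q[-1,0,1] = (4 - 3) / (1 - (-1)) = 1/2
q[0,1,5] = (-3/2 - 4) / (5 - 0) = -11/10
q[-1,0,1,5] = (-11/10 - 1/2) / (5 - (-1)) = -4/15
q(-1/2) = 2 + 3·(1/2) + (1/2)·(1/2)·(-1/2) + (-4/15)·(1/2)·(-1/2)·(-3/2) = 131/40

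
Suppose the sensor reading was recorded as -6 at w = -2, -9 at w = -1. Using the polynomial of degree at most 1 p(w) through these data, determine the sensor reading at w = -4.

Evaluate each Lagrange basis at w = -4:
L_0(-4) = (-3)/[(-1)] = 3
L_1(-4) = (-2)/[(1)] = -2
Sum: (-6)·(3) + (-9)·(-2) = 0

0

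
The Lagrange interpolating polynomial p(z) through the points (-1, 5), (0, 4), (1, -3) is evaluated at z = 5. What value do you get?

-91

L_0(5) = (5)·(4)/[(-1)·(-2)] = 10
L_1(5) = (6)·(4)/[(1)·(-1)] = -24
L_2(5) = (6)·(5)/[(2)·(1)] = 15
Sum: 5·(10) + 4·(-24) + (-3)·(15) = -91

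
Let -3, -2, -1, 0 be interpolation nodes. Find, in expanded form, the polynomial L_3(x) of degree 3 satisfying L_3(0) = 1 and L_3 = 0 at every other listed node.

L_3(x) = (1/6)x^3 + x^2 + (11/6)x + 1

L_3(x) = (x + 3)(x + 2)(x + 1) / [(3)·(2)·(1)]
       = (x^3 + 6x^2 + 11x + 6) / (6)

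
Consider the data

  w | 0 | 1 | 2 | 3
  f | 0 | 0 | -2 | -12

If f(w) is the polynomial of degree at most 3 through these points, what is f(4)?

-36

L_0(4) = (3)·(2)·(1)/[(-1)·(-2)·(-3)] = -1
L_1(4) = (4)·(2)·(1)/[(1)·(-1)·(-2)] = 4
L_2(4) = (4)·(3)·(1)/[(2)·(1)·(-1)] = -6
L_3(4) = (4)·(3)·(2)/[(3)·(2)·(1)] = 4
Sum: 0 + 0 + (-2)·(-6) + (-12)·(4) = -36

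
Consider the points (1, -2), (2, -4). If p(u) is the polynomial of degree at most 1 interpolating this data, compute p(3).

Evaluate each Lagrange basis at u = 3:
L_0(3) = (1)/[(-1)] = -1
L_1(3) = (2)/[(1)] = 2
Sum: (-2)·(-1) + (-4)·(2) = -6

-6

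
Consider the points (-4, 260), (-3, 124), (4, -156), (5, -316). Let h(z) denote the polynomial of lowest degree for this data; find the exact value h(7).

Using Newton's divided-difference form:
h[-4,-3] = (124 - 260) / (-3 - (-4)) = -136
h[-3,4] = (-156 - 124) / (4 - (-3)) = -40
h[4,5] = (-316 - (-156)) / (5 - 4) = -160
h[-4,-3,4] = (-40 - (-136)) / (4 - (-4)) = 12
h[-3,4,5] = (-160 - (-40)) / (5 - (-3)) = -15
h[-4,-3,4,5] = (-15 - 12) / (5 - (-4)) = -3
h(7) = 260 + (-136)·(11) + 12·(11)·(10) + (-3)·(11)·(10)·(3) = -906

-906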